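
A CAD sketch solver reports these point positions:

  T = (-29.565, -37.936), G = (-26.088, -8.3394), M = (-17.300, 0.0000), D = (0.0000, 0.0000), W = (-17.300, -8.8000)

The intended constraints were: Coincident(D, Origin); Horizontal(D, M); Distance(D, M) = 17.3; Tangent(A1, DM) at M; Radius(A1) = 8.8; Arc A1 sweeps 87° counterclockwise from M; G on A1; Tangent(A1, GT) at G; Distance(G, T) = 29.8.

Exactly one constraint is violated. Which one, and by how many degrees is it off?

Tangent(A1, GT) at G — off by 3.70°.

D = (0.00, 0.00) ✓; D.y = 0.00, M.y = 0.00 ✓; |DM| = 17.30 ✓; ∠(WM, MD) = 90.00° ✓; |WM| = 8.800 ✓; bearing(W→G) − bearing(W→M) = 87.00° ✓; |WG| = 8.800 ✓; ∠(WG, GT) = 93.70° ✗; |GT| = 29.80 ✓.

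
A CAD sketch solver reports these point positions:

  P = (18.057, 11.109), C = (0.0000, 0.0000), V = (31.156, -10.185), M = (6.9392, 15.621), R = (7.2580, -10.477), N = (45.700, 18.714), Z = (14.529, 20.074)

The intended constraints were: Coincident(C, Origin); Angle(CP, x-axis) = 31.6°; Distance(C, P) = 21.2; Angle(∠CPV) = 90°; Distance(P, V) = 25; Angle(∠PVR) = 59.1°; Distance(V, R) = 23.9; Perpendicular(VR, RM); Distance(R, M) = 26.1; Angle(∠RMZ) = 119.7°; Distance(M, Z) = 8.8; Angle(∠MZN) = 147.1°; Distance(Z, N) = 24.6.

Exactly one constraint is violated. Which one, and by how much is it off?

Distance(Z, N) = 24.6 — off by 6.60.

C = (0.00, 0.00) ✓; CP at 31.60° ✓; |CP| = 21.20 ✓; ∠CPV = 90.00° ✓; |PV| = 25.00 ✓; ∠PVR = 59.10° ✓; |VR| = 23.90 ✓; ∠(VR, RM) = 90.00° ✓; |RM| = 26.10 ✓; ∠RMZ = 119.7° ✓; |MZ| = 8.800 ✓; ∠MZN = 147.1° ✓; |ZN| = 31.20 ✗.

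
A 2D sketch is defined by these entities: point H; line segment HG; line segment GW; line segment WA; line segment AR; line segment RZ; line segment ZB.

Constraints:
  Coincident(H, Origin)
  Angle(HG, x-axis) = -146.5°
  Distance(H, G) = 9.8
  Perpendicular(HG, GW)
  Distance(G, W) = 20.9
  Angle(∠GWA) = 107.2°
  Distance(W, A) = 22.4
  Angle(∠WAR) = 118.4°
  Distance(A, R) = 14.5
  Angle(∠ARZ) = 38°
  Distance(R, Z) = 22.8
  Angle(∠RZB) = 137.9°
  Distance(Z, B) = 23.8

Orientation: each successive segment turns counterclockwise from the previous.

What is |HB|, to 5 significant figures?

41.182

H is at the origin; HG runs at -146.5° with length 9.8, so G = (-8.1721, -5.4090). HG ⟂ GW, so GW runs at -56.500°; with |GW| = 20.9, W = (3.3634, -22.837). ∠GWA = 107.2° gives WA at 16.300° from the x-axis; with |WA| = 22.4, A = (24.863, -16.550). ∠WAR = 118.4° gives AR at 77.900° from the x-axis; with |AR| = 14.5, R = (27.903, -2.3724). ∠ARZ = 38.0° gives RZ at -140.10° from the x-axis; with |RZ| = 22.8, Z = (10.411, -16.997). ∠RZB = 137.9° gives ZB at -98.000° from the x-axis; with |ZB| = 23.8, B = (7.0988, -40.566). Then |HB| = |B − H| = 41.182.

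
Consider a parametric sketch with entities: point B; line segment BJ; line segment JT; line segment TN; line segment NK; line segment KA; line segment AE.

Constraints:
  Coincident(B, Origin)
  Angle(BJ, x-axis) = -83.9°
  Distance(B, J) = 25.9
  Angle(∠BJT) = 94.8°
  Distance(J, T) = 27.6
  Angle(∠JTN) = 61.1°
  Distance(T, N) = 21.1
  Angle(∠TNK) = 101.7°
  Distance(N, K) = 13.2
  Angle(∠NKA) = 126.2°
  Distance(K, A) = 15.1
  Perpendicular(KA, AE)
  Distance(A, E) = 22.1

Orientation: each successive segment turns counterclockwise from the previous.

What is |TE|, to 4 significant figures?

9.709

B is at the origin; BJ runs at -83.9° with length 25.9, so J = (2.752, -25.75). ∠BJT = 94.8° gives JT at 1.300° from the x-axis; with |JT| = 27.6, T = (30.35, -25.13). ∠JTN = 61.1° gives TN at 120.2° from the x-axis; with |TN| = 21.1, N = (19.73, -6.891). ∠TNK = 101.7° gives NK at -161.5° from the x-axis; with |NK| = 13.2, K = (7.214, -11.08). ∠NKA = 126.2° gives KA at -107.7° from the x-axis; with |KA| = 15.1, A = (2.623, -25.46). KA is perpendicular to AE, so AE runs at -17.70°; with |AE| = 22.1, E = (23.68, -32.18). Then |TE| = |E − T| = 9.709.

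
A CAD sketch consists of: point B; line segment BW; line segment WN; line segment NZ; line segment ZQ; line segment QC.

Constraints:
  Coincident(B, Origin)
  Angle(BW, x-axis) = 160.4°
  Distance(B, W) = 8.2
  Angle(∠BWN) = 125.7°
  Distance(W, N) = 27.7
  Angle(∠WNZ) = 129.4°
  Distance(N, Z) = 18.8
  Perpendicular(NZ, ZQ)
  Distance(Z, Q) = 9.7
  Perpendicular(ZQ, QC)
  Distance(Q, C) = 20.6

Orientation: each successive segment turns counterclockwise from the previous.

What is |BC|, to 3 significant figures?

23.9

B is at the origin; BW runs at 160.4° with length 8.2, so W = (-7.72, 2.75). ∠BWN = 125.7° gives WN at -145° from the x-axis; with |WN| = 27.7, N = (-30.5, -13.0). ∠WNZ = 129.4° gives NZ at -94.7° from the x-axis; with |NZ| = 18.8, Z = (-32.0, -31.8). NZ is perpendicular to ZQ, so ZQ runs at -4.70°; with |ZQ| = 9.7, Q = (-22.4, -32.5). ZQ ⟂ QC, so QC runs at 85.3°; with |QC| = 20.6, C = (-20.7, -12.0). Then |BC| = |C − B| = 23.9.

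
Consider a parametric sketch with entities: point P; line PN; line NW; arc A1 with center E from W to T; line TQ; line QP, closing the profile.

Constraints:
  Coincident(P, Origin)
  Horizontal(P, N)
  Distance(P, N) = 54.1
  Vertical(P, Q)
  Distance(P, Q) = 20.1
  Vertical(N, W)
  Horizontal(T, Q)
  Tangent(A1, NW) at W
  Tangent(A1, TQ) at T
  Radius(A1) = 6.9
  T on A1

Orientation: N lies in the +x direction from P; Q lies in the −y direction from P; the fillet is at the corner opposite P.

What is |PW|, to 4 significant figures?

55.69

P is at the origin; PN is horizontal with |PN| = 54.1 and N on the +x side, so N = (54.10, 0.000). PQ is vertical with |PQ| = 20.1 and Q on the −y side, so Q = (0.000, -20.10). The virtual corner opposite P is at (54.10, -20.10). The tangent condition forces EW to be normal to NW and the tangent condition forces ET to be normal to TQ, with radius 6.9, so the center E sits 6.9 in from both sides at E = (47.20, -13.20). That places the tangent points at W = (54.10, -13.20) on NW and T = (47.20, -20.10) on TQ. Then |PW| = |W − P| = 55.69.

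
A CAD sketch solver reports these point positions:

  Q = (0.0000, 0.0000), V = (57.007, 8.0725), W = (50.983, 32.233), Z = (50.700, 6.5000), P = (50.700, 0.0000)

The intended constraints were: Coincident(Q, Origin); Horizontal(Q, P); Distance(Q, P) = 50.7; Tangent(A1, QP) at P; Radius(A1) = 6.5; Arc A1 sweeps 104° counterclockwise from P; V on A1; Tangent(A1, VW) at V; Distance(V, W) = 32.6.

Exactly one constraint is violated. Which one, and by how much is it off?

Distance(V, W) = 32.6 — off by 7.70.

Q = (0.00, 0.00) ✓; Q.y = 0.00, P.y = 0.00 ✓; |QP| = 50.70 ✓; ∠(ZP, PQ) = 90.00° ✓; |ZP| = 6.500 ✓; bearing(Z→V) − bearing(Z→P) = 104.0° ✓; |ZV| = 6.500 ✓; ∠(ZV, VW) = 90.00° ✓; |VW| = 24.90 ✗.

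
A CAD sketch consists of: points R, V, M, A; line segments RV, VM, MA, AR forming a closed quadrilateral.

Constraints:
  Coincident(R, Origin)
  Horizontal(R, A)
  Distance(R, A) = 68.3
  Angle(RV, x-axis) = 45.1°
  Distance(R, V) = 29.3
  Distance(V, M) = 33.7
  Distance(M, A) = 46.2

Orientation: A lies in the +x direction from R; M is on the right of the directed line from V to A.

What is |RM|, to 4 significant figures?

27.11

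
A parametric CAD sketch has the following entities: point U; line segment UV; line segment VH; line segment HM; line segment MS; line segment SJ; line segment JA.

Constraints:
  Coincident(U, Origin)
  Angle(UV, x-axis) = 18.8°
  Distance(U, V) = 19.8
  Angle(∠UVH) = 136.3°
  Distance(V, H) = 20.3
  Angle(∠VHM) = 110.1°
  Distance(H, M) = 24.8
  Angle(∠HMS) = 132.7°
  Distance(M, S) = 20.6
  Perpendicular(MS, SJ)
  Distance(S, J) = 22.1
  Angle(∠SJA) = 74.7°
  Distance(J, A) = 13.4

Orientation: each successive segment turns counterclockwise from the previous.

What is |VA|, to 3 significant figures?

23.4

U is at the origin; UV runs at 18.8° with length 19.8, so V = (18.7, 6.38). ∠UVH = 136.3° gives VH at 62.5° from the x-axis; with |VH| = 20.3, H = (28.1, 24.4). ∠VHM = 110.1° gives HM at 132° from the x-axis; with |HM| = 24.8, M = (11.4, 42.7). ∠HMS = 132.7° gives MS at 180° from the x-axis; with |MS| = 20.6, S = (-9.21, 42.8). The perpendicularity gives SJ at right angles to MS, so SJ runs at -90.3°; with |SJ| = 22.1, J = (-9.32, 20.7). ∠SJA = 74.7° gives JA at 15.0° from the x-axis; with |JA| = 13.4, A = (3.62, 24.2). Then |VA| = |A − V| = 23.4.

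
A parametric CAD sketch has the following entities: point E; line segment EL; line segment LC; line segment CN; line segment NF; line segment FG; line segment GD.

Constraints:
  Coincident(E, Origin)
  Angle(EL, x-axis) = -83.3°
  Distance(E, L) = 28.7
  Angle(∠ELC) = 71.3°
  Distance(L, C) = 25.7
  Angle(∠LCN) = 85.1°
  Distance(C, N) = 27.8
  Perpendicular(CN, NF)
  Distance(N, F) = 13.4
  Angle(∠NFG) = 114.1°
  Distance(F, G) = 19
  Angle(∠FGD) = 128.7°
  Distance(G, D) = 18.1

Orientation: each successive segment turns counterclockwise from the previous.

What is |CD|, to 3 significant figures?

14.1

∠NFG = 114.1° gives FG at -83.8° from the x-axis; with |FG| = 19.0, G = (3.02, -19.1). ∠FGD = 128.7° gives GD at -32.5° from the x-axis; with |GD| = 18.1, D = (18.3, -28.9). Then |CD| = |D − C| = 14.1.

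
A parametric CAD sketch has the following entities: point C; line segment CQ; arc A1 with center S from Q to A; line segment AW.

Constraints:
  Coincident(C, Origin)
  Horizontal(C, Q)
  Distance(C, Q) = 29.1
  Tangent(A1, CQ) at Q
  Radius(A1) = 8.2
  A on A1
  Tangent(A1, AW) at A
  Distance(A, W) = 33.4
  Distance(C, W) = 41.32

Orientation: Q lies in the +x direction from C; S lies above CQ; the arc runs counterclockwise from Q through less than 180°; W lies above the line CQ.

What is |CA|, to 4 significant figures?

37.84

Checks: ∠(SQ, QC) = 90.00° ✓; |SQ| = 8.200 ✓; |SA| = 8.200 ✓; ∠(SA, AW) = 90.00° ✓; |AW| = 33.40 ✓; |CW| = 41.32 ✓.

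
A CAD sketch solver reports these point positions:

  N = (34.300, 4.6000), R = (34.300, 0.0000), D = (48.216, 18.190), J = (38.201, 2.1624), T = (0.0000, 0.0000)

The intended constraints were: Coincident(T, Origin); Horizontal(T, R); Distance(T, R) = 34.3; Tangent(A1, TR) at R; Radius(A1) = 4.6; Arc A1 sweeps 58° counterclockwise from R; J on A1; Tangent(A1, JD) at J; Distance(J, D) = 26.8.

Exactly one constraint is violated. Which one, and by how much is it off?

Distance(J, D) = 26.8 — off by 7.90.

T = (0.00, 0.00) ✓; T.y = 0.00, R.y = 0.00 ✓; |TR| = 34.30 ✓; ∠(NR, RT) = 90.00° ✓; |NR| = 4.600 ✓; bearing(N→J) − bearing(N→R) = 58.00° ✓; |NJ| = 4.600 ✓; ∠(NJ, JD) = 90.00° ✓; |JD| = 18.90 ✗.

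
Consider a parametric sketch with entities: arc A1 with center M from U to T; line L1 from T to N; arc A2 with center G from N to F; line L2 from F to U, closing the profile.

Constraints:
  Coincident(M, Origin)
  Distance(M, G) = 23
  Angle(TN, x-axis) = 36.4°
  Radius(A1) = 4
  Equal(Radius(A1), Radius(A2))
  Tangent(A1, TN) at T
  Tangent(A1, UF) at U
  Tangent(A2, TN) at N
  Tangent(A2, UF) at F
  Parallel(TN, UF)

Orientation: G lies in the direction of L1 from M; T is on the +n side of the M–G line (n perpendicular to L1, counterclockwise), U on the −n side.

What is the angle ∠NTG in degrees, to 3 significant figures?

9.87°

The slot axis is L1's direction at 36.4°, so u = (cos 36.4°, sin 36.4°) = (0.805, 0.593) and n = (−sin 36.4°, cos 36.4°) = (-0.593, 0.805). M is at the origin and G lies 23.0 along u from M, so G = 23.0·u = (18.5, 13.6). Tangency of A1 to both parallel lines with radius 4.0 puts T and U at M ± 4.0·n: T = (-2.37, 3.22), U = (2.37, -3.22). Equal radii place N and F the same way about G: N = G + 4.0·n = (16.1, 16.9), F = G − 4.0·n = (20.9, 10.4). Then cos ∠NTG = TN·TG / (|TN||TG|), giving 9.87°.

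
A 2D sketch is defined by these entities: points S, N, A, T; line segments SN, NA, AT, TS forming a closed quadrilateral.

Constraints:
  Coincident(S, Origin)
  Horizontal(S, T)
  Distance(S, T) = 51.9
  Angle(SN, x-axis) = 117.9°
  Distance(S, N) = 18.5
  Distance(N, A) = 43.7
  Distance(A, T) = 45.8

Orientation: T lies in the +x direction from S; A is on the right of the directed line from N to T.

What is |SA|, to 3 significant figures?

25.2

Checks: SN at 117.9° ✓; |NA| = 43.70 ✓; |AT| = 45.80 ✓.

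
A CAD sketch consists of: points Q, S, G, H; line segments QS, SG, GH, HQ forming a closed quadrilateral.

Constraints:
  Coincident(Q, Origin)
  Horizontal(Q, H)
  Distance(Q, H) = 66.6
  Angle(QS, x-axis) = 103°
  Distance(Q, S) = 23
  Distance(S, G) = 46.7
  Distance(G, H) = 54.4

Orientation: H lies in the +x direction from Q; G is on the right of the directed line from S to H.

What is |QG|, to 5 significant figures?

24.942

Checks: |SG| = 46.70 ✓; |GH| = 54.40 ✓.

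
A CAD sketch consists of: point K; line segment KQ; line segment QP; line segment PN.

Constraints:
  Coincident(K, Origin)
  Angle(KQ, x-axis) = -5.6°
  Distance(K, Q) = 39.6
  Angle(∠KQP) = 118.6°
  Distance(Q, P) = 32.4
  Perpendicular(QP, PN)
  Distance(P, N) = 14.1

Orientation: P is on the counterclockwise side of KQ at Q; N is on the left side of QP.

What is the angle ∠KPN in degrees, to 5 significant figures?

55.902°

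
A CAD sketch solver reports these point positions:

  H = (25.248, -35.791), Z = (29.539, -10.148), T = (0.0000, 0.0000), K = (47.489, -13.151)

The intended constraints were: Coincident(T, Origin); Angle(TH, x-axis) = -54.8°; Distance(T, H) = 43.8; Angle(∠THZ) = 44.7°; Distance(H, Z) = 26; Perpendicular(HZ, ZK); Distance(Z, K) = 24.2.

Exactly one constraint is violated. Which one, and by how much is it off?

Distance(Z, K) = 24.2 — off by 6.00.

T = (0.00, 0.00) ✓; TH at -54.80° ✓; |TH| = 43.80 ✓; ∠THZ = 44.70° ✓; |HZ| = 26.00 ✓; ∠(HZ, ZK) = 90.00° ✓; |ZK| = 18.20 ✗.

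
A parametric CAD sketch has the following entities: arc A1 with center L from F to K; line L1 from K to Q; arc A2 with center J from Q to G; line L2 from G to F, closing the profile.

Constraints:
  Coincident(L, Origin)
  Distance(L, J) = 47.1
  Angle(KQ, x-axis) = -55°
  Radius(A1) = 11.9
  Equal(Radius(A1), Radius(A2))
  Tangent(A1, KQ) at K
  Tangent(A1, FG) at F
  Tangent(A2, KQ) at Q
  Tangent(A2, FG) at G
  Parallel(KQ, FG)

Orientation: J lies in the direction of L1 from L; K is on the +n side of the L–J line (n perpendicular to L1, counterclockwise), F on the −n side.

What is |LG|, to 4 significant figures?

48.58

Tangency of A1 to both parallel lines with radius 11.9 puts K and F at L ± 11.9·n: K = (9.748, 6.826), F = (-9.748, -6.826). Equal radii place Q and G the same way about J: Q = J + 11.9·n = (36.76, -31.76), G = J − 11.9·n = (17.27, -45.41). Then |LG| = |G − L| = 48.58.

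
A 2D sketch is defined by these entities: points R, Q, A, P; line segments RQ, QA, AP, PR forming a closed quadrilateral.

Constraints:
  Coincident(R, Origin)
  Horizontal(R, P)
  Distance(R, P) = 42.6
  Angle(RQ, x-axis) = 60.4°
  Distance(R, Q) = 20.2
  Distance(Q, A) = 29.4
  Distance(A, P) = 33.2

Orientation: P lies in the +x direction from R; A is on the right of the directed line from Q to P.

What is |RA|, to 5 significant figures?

16.518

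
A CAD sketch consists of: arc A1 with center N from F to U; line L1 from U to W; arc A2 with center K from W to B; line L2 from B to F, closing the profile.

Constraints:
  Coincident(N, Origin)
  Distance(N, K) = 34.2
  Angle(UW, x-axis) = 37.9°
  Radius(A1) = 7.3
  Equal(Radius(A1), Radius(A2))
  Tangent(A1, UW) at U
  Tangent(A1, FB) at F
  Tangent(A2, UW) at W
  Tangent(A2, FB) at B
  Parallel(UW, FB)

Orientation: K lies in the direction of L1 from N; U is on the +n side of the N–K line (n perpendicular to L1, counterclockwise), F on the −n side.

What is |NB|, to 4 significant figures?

34.97

The slot axis is L1's direction at 37.9°, so u = (cos 37.9°, sin 37.9°) = (0.7891, 0.6143) and n = (−sin 37.9°, cos 37.9°) = (-0.6143, 0.7891). N is at the origin and K lies 34.2 along u from N, so K = 34.2·u = (26.99, 21.01). Tangency of A1 to both parallel lines with radius 7.3 puts U and F at N ± 7.3·n: U = (-4.484, 5.760), F = (4.484, -5.760). Equal radii place W and B the same way about K: W = K + 7.3·n = (22.50, 26.77), B = K − 7.3·n = (31.47, 15.25). Then |NB| = |B − N| = 34.97.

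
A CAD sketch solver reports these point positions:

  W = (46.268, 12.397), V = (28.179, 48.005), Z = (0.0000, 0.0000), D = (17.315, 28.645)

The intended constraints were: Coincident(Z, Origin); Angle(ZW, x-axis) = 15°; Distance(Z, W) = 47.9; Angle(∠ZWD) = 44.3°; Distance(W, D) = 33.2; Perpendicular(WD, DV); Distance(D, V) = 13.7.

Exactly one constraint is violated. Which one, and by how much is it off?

Distance(D, V) = 13.7 — off by 8.50.

Z = (0.00, 0.00) ✓; ZW at 15.00° ✓; |ZW| = 47.90 ✓; ∠ZWD = 44.30° ✓; |WD| = 33.20 ✓; ∠(WD, DV) = 90.00° ✓; |DV| = 22.20 ✗.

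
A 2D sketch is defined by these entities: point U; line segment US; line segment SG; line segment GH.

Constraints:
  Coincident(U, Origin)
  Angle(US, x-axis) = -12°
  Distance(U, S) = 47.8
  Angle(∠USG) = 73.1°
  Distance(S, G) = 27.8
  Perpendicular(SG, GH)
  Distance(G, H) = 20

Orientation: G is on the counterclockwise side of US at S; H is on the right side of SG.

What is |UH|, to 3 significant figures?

67.2

U is at the origin; US runs at -12.0° with length 47.8, so S = 47.8·(cos -12.0°, sin -12.0°) = (46.8, -9.94). ∠USG = 73.1°, so SG runs at -12.0° + (180° − 73.1°) = 94.9° from the x-axis; with |SG| = 27.8, G = S + 27.8·(cos 94.9°, sin 94.9°) = (44.4, 17.8). SG ⟂ GH; with |GH| = 20.0 on the right of SG, H = G + 20.0·(0.996, 0.0854) = (64.3, 19.5). Then |UH| = |H − U| = 67.2.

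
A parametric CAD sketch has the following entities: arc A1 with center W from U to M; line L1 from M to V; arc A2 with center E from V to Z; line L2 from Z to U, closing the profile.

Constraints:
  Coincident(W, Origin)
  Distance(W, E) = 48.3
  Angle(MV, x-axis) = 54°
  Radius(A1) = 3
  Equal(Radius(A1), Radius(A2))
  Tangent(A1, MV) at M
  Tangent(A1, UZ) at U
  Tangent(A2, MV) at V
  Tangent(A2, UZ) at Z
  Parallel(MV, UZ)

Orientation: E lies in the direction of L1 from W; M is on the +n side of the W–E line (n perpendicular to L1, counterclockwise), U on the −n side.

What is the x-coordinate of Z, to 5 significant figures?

30.817

The slot axis is L1's direction at 54.0°, so u = (cos 54.0°, sin 54.0°) = (0.58779, 0.80902) and n = (−sin 54.0°, cos 54.0°) = (-0.80902, 0.58779). W is at the origin and E lies 48.3 along u from W, so E = 48.3·u = (28.390, 39.076). Tangency of A1 to both parallel lines with radius 3.0 puts M and U at W ± 3.0·n: M = (-2.4271, 1.7634), U = (2.4271, -1.7634). Equal radii place V and Z the same way about E: V = E + 3.0·n = (25.963, 40.839), Z = E − 3.0·n = (30.817, 37.312). So Z.x = 30.817.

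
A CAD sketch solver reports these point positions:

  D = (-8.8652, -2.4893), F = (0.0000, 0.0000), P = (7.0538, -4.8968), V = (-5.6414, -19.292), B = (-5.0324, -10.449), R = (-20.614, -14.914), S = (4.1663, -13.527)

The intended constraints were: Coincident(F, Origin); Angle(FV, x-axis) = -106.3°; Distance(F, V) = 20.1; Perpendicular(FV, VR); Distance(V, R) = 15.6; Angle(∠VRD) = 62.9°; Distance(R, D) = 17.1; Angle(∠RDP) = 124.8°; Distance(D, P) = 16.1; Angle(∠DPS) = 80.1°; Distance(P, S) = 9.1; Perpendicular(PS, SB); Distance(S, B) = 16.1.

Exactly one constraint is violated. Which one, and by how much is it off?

Distance(S, B) = 16.1 — off by 6.40.

F = (0.00, 0.00) ✓; FV at -106.3° ✓; |FV| = 20.10 ✓; ∠(FV, VR) = 90.00° ✓; |VR| = 15.60 ✓; ∠VRD = 62.90° ✓; |RD| = 17.10 ✓; ∠RDP = 124.8° ✓; |DP| = 16.10 ✓; ∠DPS = 80.10° ✓; |PS| = 9.100 ✓; ∠(PS, SB) = 90.00° ✓; |SB| = 9.700 ✗.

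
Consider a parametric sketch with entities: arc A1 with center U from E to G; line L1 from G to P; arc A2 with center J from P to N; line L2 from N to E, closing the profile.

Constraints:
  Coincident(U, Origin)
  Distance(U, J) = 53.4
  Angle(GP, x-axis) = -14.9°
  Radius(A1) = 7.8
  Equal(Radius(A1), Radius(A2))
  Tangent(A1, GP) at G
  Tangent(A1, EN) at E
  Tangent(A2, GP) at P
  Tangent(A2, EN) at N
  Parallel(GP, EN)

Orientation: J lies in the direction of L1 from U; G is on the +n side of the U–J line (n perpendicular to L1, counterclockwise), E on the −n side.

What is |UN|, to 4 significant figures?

53.97

The slot axis is L1's direction at -14.9°, so u = (cos -14.9°, sin -14.9°) = (0.9664, -0.2571) and n = (−sin -14.9°, cos -14.9°) = (0.2571, 0.9664). U is at the origin and J lies 53.4 along u from U, so J = 53.4·u = (51.60, -13.73). Tangency of A1 to both parallel lines with radius 7.8 puts G and E at U ± 7.8·n: G = (2.006, 7.538), E = (-2.006, -7.538). Equal radii place P and N the same way about J: P = J + 7.8·n = (53.61, -6.193), N = J − 7.8·n = (49.60, -21.27). Then |UN| = |N − U| = 53.97.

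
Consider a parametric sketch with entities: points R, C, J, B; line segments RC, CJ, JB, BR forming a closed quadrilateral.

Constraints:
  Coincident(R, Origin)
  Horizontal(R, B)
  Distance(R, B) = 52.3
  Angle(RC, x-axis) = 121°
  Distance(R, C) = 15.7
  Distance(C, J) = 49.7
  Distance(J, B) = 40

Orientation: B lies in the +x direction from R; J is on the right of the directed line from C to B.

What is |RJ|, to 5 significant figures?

34.136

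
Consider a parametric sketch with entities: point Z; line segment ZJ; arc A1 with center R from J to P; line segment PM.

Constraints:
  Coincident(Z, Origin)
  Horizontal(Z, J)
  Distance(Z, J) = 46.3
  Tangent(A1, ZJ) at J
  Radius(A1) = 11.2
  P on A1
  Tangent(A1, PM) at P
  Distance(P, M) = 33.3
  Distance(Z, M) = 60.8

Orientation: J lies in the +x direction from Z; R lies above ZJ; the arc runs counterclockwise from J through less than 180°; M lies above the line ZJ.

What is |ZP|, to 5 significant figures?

58.514

Z is at the origin; ZJ is horizontal with |ZJ| = 46.3 and J on the +x side, so J = (46.300, 0.0000). The tangent condition forces RJ to be normal to ZJ, so R = J + (0, 11.2) = (46.300, 11.200). Since RP ⟂ PM (tangency), |RM| = √(11.2² + 33.3²) = 35.133 regardless of where P sits on A1. So M lies on both circle(Z, 60.8) and circle(R, 35.133); the above-ZJ intersection is M = (40.024, 45.768). P is the foot of the tangent from M: P = (56.107, 16.609).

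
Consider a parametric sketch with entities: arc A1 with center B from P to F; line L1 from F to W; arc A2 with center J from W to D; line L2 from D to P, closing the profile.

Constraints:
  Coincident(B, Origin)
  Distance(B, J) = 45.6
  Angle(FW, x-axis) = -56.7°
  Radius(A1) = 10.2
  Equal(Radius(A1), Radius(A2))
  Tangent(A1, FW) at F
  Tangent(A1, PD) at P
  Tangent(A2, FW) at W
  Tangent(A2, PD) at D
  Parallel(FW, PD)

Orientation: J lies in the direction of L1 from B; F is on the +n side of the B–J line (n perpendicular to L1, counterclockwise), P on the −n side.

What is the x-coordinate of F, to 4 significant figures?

8.525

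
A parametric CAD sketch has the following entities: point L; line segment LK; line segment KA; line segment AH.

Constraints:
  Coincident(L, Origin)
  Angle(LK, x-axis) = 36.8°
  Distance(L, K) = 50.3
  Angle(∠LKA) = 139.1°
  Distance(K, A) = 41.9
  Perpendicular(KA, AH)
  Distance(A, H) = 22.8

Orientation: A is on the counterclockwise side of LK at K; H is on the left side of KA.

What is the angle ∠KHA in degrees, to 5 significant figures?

61.447°

∠LKA = 139.1°, so KA runs at 36.8° + (180° − 139.1°) = 77.700° from the x-axis; with |KA| = 41.9, A = K + 41.9·(cos 77.700°, sin 77.700°) = (49.203, 71.069). KA ⟂ AH; with |AH| = 22.8 on the left of KA, H = A + 22.8·(-0.97705, 0.21303) = (26.926, 75.926). Then cos ∠KHA = HK·HA / (|HK||HA|), giving 61.447°.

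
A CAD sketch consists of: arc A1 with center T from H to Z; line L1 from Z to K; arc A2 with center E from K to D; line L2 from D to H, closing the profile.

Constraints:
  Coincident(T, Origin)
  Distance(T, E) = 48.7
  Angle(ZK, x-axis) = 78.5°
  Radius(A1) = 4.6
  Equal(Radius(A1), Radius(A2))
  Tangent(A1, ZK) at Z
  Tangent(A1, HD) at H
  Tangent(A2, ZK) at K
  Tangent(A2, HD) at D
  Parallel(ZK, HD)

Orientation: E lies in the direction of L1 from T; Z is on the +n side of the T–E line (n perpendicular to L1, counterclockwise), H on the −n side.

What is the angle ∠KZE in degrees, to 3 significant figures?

5.40°

The slot axis is L1's direction at 78.5°, so u = (cos 78.5°, sin 78.5°) = (0.199, 0.980) and n = (−sin 78.5°, cos 78.5°) = (-0.980, 0.199). T is at the origin and E lies 48.7 along u from T, so E = 48.7·u = (9.71, 47.7). Tangency of A1 to both parallel lines with radius 4.6 puts Z and H at T ± 4.6·n: Z = (-4.51, 0.917), H = (4.51, -0.917). Equal radii place K and D the same way about E: K = E + 4.6·n = (5.20, 48.6), D = E − 4.6·n = (14.2, 46.8). Then cos ∠KZE = ZK·ZE / (|ZK||ZE|), giving 5.40°.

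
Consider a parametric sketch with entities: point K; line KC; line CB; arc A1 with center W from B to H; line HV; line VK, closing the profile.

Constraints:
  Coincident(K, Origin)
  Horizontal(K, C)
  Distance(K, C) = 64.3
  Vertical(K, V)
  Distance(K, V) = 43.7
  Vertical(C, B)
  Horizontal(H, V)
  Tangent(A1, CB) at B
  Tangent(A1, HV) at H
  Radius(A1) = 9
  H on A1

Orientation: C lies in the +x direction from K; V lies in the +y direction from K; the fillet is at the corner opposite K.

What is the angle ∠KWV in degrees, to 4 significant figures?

41.35°

KV is vertical with |KV| = 43.7 and V on the +y side, so V = (0.000, 43.70). The virtual corner opposite K is at (64.30, 43.70). Since A1 is tangent to CB there, WB ⟂ CB and the tangent condition forces WH to be normal to HV, with radius 9.0, so the center W sits 9.0 in from both sides at W = (55.30, 34.70). Then cos ∠KWV = WK·WV / (|WK||WV|), giving 41.35°.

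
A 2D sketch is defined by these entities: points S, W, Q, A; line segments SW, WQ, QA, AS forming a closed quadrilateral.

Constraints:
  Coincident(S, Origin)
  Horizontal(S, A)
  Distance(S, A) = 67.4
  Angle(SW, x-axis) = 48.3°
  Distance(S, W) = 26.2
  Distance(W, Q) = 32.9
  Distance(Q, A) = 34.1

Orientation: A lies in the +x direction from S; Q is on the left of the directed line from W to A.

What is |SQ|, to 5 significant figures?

56.823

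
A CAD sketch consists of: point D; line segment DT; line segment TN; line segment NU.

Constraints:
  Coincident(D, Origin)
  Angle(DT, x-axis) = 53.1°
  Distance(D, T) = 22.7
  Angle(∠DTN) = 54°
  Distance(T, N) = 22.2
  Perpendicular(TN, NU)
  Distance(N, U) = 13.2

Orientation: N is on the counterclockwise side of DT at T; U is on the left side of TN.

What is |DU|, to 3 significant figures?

10.3

∠DTN = 54.0°, so TN runs at 53.1° + (180° − 54.0°) = 179° from the x-axis; with |TN| = 22.2, N = T + 22.2·(cos 179°, sin 179°) = (-8.57, 18.5). TN ⟂ NU; with |NU| = 13.2 on the left of TN, U = N + 13.2·(-0.0157, -1.00) = (-8.78, 5.30). Then |DU| = |U − D| = 10.3.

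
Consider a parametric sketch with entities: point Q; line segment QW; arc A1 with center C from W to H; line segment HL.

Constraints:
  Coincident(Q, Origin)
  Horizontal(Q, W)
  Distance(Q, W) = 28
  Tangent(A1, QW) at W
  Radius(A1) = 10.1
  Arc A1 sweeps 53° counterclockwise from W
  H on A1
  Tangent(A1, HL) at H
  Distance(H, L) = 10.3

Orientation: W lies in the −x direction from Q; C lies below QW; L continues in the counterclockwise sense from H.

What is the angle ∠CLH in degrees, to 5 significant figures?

44.438°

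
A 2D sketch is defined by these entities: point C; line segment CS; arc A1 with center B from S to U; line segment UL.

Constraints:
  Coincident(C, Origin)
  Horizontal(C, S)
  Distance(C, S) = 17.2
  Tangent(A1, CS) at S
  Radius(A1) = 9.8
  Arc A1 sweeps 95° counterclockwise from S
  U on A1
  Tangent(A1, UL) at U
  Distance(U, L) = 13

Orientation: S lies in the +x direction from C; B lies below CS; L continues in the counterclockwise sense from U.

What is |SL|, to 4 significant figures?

25.13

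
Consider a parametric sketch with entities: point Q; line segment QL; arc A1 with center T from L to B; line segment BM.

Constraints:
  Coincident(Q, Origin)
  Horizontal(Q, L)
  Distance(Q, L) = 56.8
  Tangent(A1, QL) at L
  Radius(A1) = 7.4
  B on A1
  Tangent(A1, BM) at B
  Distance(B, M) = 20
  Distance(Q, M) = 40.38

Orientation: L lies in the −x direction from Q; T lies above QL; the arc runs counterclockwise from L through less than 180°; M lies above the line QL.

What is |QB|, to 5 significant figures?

51.758

Checks: |TB| = 7.400 ✓; ∠(TB, BM) = 90.00° ✓; |BM| = 20.00 ✓; |QM| = 40.38 ✓.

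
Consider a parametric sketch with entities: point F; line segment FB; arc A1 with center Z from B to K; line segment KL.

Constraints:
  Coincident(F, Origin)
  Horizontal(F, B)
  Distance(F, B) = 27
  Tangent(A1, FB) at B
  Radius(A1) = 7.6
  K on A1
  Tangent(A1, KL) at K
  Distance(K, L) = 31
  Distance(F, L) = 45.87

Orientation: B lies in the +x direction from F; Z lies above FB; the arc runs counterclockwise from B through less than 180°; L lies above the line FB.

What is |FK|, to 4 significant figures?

35.63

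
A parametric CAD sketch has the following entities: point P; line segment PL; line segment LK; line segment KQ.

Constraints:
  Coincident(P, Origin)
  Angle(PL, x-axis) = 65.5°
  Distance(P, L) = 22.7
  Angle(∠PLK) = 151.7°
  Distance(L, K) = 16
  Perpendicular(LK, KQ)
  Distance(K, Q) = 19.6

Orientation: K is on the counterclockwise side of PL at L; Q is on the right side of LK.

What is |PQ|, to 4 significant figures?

47.08

∠PLK = 151.7°, so LK runs at 65.5° + (180° − 151.7°) = 93.80° from the x-axis; with |LK| = 16.0, K = L + 16.0·(cos 93.80°, sin 93.80°) = (8.353, 36.62). LK ⟂ KQ; with |KQ| = 19.6 on the right of LK, Q = K + 19.6·(0.9978, 0.06627) = (27.91, 37.92). Then |PQ| = |Q − P| = 47.08.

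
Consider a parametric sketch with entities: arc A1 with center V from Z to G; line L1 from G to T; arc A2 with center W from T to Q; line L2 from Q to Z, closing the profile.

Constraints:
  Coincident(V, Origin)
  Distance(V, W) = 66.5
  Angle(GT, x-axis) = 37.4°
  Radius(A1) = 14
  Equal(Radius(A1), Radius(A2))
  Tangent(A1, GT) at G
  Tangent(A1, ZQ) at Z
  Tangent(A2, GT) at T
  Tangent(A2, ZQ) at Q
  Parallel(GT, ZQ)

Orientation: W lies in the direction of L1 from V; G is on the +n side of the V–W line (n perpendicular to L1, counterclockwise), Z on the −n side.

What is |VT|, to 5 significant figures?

67.958

Tangency of A1 to both parallel lines with radius 14.0 puts G and Z at V ± 14.0·n: G = (-8.5033, 11.122), Z = (8.5033, -11.122). Equal radii place T and Q the same way about W: T = W + 14.0·n = (44.325, 51.512), Q = W − 14.0·n = (61.332, 29.269). Then |VT| = |T − V| = 67.958.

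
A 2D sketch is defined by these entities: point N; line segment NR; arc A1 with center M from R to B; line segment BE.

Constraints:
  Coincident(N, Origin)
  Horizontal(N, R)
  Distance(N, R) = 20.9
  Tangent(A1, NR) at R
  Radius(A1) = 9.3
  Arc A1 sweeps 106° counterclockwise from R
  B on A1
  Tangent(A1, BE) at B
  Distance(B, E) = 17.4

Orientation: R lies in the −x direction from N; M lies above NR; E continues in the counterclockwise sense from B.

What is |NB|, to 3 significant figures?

16.8

N is at the origin; N and R share the same y with |NR| = 20.9 and R on the −x side, so R = (-20.9, 0.00). Since A1 is tangent to NR there, MR ⟂ NR, so M = R + (0, 9.3) = (-20.9, 9.30). On A1, R sits at bearing -90° from M; a 106° counterclockwise sweep puts B at bearing 16°, so B = M + 9.3·(cos 16°, sin 16°) = (-12.0, 11.9). Then |NB| = |B − N| = 16.8.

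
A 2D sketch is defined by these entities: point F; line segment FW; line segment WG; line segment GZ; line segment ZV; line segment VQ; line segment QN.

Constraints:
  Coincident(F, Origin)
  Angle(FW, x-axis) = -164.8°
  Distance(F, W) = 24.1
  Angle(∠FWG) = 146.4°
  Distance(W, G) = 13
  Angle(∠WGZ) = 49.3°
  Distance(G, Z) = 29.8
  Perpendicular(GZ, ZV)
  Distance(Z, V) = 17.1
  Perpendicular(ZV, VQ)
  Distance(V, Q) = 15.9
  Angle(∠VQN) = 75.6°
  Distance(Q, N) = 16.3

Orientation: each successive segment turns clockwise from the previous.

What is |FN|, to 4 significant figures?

20.38

F is at the origin; FW runs at -164.8° with length 24.1, so W = (-23.26, -6.319). ∠FWG = 146.4° gives WG at 161.6° from the x-axis; with |WG| = 13.0, G = (-35.59, -2.215). ∠WGZ = 49.3° gives GZ at 30.90° from the x-axis; with |GZ| = 29.8, Z = (-10.02, 13.09). The perpendicularity gives ZV at right angles to GZ, so ZV runs at -59.10°; with |ZV| = 17.1, V = (-1.240, -1.585). The perpendicularity gives VQ at right angles to ZV, so VQ runs at -149.1°; with |VQ| = 15.9, Q = (-14.88, -9.750). ∠VQN = 75.6° gives QN at 106.5° from the x-axis; with |QN| = 16.3, N = (-19.51, 5.879). Then |FN| = |N − F| = 20.38.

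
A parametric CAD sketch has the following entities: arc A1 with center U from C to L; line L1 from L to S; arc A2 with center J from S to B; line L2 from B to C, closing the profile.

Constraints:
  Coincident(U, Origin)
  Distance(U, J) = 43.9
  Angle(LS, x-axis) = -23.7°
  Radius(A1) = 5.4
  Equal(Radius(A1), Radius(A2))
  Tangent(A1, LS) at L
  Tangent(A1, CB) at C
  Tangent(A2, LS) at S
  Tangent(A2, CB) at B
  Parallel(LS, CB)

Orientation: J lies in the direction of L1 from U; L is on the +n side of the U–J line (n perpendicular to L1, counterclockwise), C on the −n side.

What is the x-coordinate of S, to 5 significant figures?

42.368

The slot axis is L1's direction at -23.7°, so u = (cos -23.7°, sin -23.7°) = (0.91566, -0.40195) and n = (−sin -23.7°, cos -23.7°) = (0.40195, 0.91566). U is at the origin and J lies 43.9 along u from U, so J = 43.9·u = (40.198, -17.646). Tangency of A1 to both parallel lines with radius 5.4 puts L and C at U ± 5.4·n: L = (2.1705, 4.9446), C = (-2.1705, -4.9446). Equal radii place S and B the same way about J: S = J + 5.4·n = (42.368, -12.701), B = J − 5.4·n = (38.027, -22.590). So S.x = 42.368.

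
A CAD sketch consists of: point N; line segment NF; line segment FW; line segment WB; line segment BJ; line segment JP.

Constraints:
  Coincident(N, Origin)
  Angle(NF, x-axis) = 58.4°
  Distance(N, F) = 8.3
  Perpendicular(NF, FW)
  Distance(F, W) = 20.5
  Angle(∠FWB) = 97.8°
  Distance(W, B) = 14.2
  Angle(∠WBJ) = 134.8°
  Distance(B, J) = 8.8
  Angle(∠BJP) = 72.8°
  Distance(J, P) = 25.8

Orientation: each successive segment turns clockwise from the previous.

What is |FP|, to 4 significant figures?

2.137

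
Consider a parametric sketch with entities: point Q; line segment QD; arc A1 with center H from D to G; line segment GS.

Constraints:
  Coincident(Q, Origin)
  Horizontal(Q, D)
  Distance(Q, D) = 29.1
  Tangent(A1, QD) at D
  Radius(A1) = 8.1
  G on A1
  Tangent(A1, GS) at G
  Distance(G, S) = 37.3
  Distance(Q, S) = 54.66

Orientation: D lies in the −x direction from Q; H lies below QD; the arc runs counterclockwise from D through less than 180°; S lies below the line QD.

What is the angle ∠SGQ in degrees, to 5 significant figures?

92.605°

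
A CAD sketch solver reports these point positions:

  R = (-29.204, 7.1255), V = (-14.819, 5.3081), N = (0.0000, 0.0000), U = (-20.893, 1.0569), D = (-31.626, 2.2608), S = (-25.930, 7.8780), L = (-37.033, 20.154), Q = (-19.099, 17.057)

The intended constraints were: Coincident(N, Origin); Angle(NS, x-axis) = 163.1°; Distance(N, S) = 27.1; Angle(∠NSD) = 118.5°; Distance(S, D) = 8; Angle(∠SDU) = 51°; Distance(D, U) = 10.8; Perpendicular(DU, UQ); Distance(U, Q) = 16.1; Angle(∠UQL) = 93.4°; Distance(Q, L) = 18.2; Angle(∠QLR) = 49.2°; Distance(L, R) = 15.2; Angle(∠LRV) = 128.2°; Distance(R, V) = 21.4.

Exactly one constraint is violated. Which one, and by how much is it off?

Distance(R, V) = 21.4 — off by 6.90.

N = (0.00, 0.00) ✓; NS at 163.1° ✓; |NS| = 27.10 ✓; ∠NSD = 118.5° ✓; |SD| = 8.000 ✓; ∠SDU = 51.00° ✓; |DU| = 10.80 ✓; ∠(DU, UQ) = 90.00° ✓; |UQ| = 16.10 ✓; ∠UQL = 93.40° ✓; |QL| = 18.20 ✓; ∠QLR = 49.20° ✓; |LR| = 15.20 ✓; ∠LRV = 128.2° ✓; |RV| = 14.50 ✗.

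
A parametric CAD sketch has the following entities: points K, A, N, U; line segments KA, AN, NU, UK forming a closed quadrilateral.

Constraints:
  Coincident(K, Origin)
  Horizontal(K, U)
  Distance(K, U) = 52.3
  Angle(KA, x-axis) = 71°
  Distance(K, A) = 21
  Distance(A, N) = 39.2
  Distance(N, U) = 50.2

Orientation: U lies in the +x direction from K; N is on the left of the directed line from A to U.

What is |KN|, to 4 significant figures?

58.70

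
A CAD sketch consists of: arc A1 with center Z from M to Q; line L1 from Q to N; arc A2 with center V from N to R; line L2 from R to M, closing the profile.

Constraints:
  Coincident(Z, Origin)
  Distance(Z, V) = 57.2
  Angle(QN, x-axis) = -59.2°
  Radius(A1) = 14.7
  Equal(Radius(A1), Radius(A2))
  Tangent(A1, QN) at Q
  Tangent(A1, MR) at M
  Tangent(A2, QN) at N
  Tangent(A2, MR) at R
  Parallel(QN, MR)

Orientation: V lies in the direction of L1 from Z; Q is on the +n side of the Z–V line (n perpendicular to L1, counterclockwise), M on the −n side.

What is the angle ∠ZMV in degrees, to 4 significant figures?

75.59°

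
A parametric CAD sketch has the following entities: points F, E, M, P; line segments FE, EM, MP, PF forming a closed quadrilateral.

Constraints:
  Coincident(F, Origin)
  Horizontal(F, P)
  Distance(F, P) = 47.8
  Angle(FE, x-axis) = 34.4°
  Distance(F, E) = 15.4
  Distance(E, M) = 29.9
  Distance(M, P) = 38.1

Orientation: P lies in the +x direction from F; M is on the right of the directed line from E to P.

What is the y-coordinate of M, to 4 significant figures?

-21.02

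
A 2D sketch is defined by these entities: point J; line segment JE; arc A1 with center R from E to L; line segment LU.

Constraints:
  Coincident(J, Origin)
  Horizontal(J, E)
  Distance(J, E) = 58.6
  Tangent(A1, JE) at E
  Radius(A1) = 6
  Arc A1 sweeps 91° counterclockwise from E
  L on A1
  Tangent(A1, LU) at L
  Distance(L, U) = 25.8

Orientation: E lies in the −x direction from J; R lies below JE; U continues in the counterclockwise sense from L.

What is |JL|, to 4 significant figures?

64.89

J is at the origin; JE is horizontal with |JE| = 58.6 and E on the −x side, so E = (-58.60, 0.000). The tangent condition forces RE to be normal to JE, so R = E + (0, -6) = (-58.60, -6.000). On A1, E sits at bearing 90° from R; a 91° counterclockwise sweep puts L at bearing 181°, so L = R + 6.0·(cos 181°, sin 181°) = (-64.60, -6.105). Then |JL| = |L − J| = 64.89.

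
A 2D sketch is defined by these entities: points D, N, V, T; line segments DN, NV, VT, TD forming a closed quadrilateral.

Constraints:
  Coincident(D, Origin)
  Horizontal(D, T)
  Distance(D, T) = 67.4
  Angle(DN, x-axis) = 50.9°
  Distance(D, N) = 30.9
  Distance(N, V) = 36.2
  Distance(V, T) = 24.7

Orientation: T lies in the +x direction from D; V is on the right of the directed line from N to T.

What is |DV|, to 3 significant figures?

43.1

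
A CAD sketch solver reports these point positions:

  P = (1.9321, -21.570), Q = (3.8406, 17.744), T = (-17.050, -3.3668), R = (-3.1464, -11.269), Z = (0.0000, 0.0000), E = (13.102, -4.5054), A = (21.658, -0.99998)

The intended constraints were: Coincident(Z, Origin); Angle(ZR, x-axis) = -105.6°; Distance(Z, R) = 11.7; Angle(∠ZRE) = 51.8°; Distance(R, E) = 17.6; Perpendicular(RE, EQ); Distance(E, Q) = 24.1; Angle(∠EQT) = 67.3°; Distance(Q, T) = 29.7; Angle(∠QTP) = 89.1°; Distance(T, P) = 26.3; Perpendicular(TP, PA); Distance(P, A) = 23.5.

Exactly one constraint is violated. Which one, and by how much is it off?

Distance(P, A) = 23.5 — off by 5.00.

Z = (0.00, 0.00) ✓; ZR at -105.6° ✓; |ZR| = 11.70 ✓; ∠ZRE = 51.80° ✓; |RE| = 17.60 ✓; ∠(RE, EQ) = 90.00° ✓; |EQ| = 24.10 ✓; ∠EQT = 67.30° ✓; |QT| = 29.70 ✓; ∠QTP = 89.10° ✓; |TP| = 26.30 ✓; ∠(TP, PA) = 90.00° ✓; |PA| = 28.50 ✗.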